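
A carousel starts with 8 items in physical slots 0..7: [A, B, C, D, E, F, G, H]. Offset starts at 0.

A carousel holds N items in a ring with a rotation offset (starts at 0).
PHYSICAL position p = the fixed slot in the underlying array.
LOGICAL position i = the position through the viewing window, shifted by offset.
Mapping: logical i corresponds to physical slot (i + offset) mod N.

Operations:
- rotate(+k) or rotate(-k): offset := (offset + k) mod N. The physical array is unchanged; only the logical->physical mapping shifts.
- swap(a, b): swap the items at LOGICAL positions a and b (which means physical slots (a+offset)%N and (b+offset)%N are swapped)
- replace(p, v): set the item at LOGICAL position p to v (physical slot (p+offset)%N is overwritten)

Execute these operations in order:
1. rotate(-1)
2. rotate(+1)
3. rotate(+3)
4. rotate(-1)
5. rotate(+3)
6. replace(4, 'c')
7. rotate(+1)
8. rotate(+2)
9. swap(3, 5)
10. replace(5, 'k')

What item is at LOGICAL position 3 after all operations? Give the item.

After op 1 (rotate(-1)): offset=7, physical=[A,B,C,D,E,F,G,H], logical=[H,A,B,C,D,E,F,G]
After op 2 (rotate(+1)): offset=0, physical=[A,B,C,D,E,F,G,H], logical=[A,B,C,D,E,F,G,H]
After op 3 (rotate(+3)): offset=3, physical=[A,B,C,D,E,F,G,H], logical=[D,E,F,G,H,A,B,C]
After op 4 (rotate(-1)): offset=2, physical=[A,B,C,D,E,F,G,H], logical=[C,D,E,F,G,H,A,B]
After op 5 (rotate(+3)): offset=5, physical=[A,B,C,D,E,F,G,H], logical=[F,G,H,A,B,C,D,E]
After op 6 (replace(4, 'c')): offset=5, physical=[A,c,C,D,E,F,G,H], logical=[F,G,H,A,c,C,D,E]
After op 7 (rotate(+1)): offset=6, physical=[A,c,C,D,E,F,G,H], logical=[G,H,A,c,C,D,E,F]
After op 8 (rotate(+2)): offset=0, physical=[A,c,C,D,E,F,G,H], logical=[A,c,C,D,E,F,G,H]
After op 9 (swap(3, 5)): offset=0, physical=[A,c,C,F,E,D,G,H], logical=[A,c,C,F,E,D,G,H]
After op 10 (replace(5, 'k')): offset=0, physical=[A,c,C,F,E,k,G,H], logical=[A,c,C,F,E,k,G,H]

Answer: F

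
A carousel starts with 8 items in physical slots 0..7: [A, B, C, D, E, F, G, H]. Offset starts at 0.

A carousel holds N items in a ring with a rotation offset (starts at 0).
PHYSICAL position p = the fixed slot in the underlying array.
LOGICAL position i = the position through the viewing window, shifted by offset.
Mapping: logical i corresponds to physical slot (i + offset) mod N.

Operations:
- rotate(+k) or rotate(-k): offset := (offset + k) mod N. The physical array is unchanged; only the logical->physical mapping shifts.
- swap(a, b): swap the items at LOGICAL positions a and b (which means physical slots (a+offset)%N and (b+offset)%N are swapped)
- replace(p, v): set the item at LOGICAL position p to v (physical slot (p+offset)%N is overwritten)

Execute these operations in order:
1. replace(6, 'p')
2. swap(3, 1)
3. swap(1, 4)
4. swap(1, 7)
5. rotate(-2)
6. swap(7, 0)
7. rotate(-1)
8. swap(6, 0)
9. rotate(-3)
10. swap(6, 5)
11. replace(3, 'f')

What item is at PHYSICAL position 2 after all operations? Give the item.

Answer: C

Derivation:
After op 1 (replace(6, 'p')): offset=0, physical=[A,B,C,D,E,F,p,H], logical=[A,B,C,D,E,F,p,H]
After op 2 (swap(3, 1)): offset=0, physical=[A,D,C,B,E,F,p,H], logical=[A,D,C,B,E,F,p,H]
After op 3 (swap(1, 4)): offset=0, physical=[A,E,C,B,D,F,p,H], logical=[A,E,C,B,D,F,p,H]
After op 4 (swap(1, 7)): offset=0, physical=[A,H,C,B,D,F,p,E], logical=[A,H,C,B,D,F,p,E]
After op 5 (rotate(-2)): offset=6, physical=[A,H,C,B,D,F,p,E], logical=[p,E,A,H,C,B,D,F]
After op 6 (swap(7, 0)): offset=6, physical=[A,H,C,B,D,p,F,E], logical=[F,E,A,H,C,B,D,p]
After op 7 (rotate(-1)): offset=5, physical=[A,H,C,B,D,p,F,E], logical=[p,F,E,A,H,C,B,D]
After op 8 (swap(6, 0)): offset=5, physical=[A,H,C,p,D,B,F,E], logical=[B,F,E,A,H,C,p,D]
After op 9 (rotate(-3)): offset=2, physical=[A,H,C,p,D,B,F,E], logical=[C,p,D,B,F,E,A,H]
After op 10 (swap(6, 5)): offset=2, physical=[E,H,C,p,D,B,F,A], logical=[C,p,D,B,F,A,E,H]
After op 11 (replace(3, 'f')): offset=2, physical=[E,H,C,p,D,f,F,A], logical=[C,p,D,f,F,A,E,H]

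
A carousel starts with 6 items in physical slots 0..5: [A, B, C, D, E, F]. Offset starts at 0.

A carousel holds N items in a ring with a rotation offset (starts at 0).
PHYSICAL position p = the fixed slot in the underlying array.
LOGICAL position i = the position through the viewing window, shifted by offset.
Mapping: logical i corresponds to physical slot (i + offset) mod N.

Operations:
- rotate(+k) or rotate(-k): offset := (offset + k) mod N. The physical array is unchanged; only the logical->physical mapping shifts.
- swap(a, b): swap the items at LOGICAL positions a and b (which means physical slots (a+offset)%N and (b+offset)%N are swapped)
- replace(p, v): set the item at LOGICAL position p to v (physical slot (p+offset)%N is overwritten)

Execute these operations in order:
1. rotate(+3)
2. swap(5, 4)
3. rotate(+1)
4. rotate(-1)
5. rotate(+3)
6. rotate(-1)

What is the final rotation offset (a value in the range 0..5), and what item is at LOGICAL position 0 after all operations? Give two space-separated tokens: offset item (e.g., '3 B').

Answer: 5 F

Derivation:
After op 1 (rotate(+3)): offset=3, physical=[A,B,C,D,E,F], logical=[D,E,F,A,B,C]
After op 2 (swap(5, 4)): offset=3, physical=[A,C,B,D,E,F], logical=[D,E,F,A,C,B]
After op 3 (rotate(+1)): offset=4, physical=[A,C,B,D,E,F], logical=[E,F,A,C,B,D]
After op 4 (rotate(-1)): offset=3, physical=[A,C,B,D,E,F], logical=[D,E,F,A,C,B]
After op 5 (rotate(+3)): offset=0, physical=[A,C,B,D,E,F], logical=[A,C,B,D,E,F]
After op 6 (rotate(-1)): offset=5, physical=[A,C,B,D,E,F], logical=[F,A,C,B,D,E]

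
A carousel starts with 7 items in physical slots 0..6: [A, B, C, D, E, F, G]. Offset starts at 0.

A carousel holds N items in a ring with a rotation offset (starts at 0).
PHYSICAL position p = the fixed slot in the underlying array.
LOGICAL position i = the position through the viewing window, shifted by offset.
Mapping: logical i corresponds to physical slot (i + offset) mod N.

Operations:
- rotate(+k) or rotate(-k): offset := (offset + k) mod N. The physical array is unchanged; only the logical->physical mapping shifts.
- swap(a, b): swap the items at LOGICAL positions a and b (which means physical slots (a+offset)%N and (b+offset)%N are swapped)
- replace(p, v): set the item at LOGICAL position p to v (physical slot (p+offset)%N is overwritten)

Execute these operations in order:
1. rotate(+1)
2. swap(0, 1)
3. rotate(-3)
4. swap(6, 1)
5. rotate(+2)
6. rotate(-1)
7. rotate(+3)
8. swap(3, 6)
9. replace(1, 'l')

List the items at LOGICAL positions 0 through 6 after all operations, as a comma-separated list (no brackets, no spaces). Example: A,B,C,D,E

Answer: B,l,G,C,E,A,F

Derivation:
After op 1 (rotate(+1)): offset=1, physical=[A,B,C,D,E,F,G], logical=[B,C,D,E,F,G,A]
After op 2 (swap(0, 1)): offset=1, physical=[A,C,B,D,E,F,G], logical=[C,B,D,E,F,G,A]
After op 3 (rotate(-3)): offset=5, physical=[A,C,B,D,E,F,G], logical=[F,G,A,C,B,D,E]
After op 4 (swap(6, 1)): offset=5, physical=[A,C,B,D,G,F,E], logical=[F,E,A,C,B,D,G]
After op 5 (rotate(+2)): offset=0, physical=[A,C,B,D,G,F,E], logical=[A,C,B,D,G,F,E]
After op 6 (rotate(-1)): offset=6, physical=[A,C,B,D,G,F,E], logical=[E,A,C,B,D,G,F]
After op 7 (rotate(+3)): offset=2, physical=[A,C,B,D,G,F,E], logical=[B,D,G,F,E,A,C]
After op 8 (swap(3, 6)): offset=2, physical=[A,F,B,D,G,C,E], logical=[B,D,G,C,E,A,F]
After op 9 (replace(1, 'l')): offset=2, physical=[A,F,B,l,G,C,E], logical=[B,l,G,C,E,A,F]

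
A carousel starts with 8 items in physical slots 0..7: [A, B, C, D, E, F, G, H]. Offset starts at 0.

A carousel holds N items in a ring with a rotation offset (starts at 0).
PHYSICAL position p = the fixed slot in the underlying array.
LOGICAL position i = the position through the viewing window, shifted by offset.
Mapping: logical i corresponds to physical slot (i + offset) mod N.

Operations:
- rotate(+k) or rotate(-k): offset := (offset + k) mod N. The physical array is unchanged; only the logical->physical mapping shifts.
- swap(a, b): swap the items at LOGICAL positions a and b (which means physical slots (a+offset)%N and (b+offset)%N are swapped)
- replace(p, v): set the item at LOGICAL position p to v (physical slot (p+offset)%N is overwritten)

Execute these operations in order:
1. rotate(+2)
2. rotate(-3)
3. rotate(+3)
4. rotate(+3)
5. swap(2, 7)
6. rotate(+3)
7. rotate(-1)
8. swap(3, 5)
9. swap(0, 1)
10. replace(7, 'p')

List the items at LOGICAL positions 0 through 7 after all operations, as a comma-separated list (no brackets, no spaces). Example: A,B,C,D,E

Answer: A,E,B,H,D,C,F,p

Derivation:
After op 1 (rotate(+2)): offset=2, physical=[A,B,C,D,E,F,G,H], logical=[C,D,E,F,G,H,A,B]
After op 2 (rotate(-3)): offset=7, physical=[A,B,C,D,E,F,G,H], logical=[H,A,B,C,D,E,F,G]
After op 3 (rotate(+3)): offset=2, physical=[A,B,C,D,E,F,G,H], logical=[C,D,E,F,G,H,A,B]
After op 4 (rotate(+3)): offset=5, physical=[A,B,C,D,E,F,G,H], logical=[F,G,H,A,B,C,D,E]
After op 5 (swap(2, 7)): offset=5, physical=[A,B,C,D,H,F,G,E], logical=[F,G,E,A,B,C,D,H]
After op 6 (rotate(+3)): offset=0, physical=[A,B,C,D,H,F,G,E], logical=[A,B,C,D,H,F,G,E]
After op 7 (rotate(-1)): offset=7, physical=[A,B,C,D,H,F,G,E], logical=[E,A,B,C,D,H,F,G]
After op 8 (swap(3, 5)): offset=7, physical=[A,B,H,D,C,F,G,E], logical=[E,A,B,H,D,C,F,G]
After op 9 (swap(0, 1)): offset=7, physical=[E,B,H,D,C,F,G,A], logical=[A,E,B,H,D,C,F,G]
After op 10 (replace(7, 'p')): offset=7, physical=[E,B,H,D,C,F,p,A], logical=[A,E,B,H,D,C,F,p]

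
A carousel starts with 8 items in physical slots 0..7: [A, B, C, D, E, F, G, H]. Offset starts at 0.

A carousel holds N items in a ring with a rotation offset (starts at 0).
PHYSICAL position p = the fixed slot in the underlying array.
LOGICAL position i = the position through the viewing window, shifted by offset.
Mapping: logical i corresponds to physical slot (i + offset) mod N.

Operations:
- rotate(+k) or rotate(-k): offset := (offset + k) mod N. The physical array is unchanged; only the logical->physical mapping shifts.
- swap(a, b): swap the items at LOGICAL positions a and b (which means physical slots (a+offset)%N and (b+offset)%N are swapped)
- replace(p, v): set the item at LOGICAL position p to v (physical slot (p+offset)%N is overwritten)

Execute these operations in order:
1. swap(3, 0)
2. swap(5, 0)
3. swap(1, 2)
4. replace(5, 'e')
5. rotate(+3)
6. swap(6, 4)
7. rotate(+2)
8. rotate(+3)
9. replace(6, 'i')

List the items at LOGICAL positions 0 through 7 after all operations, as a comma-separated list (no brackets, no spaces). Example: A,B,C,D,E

After op 1 (swap(3, 0)): offset=0, physical=[D,B,C,A,E,F,G,H], logical=[D,B,C,A,E,F,G,H]
After op 2 (swap(5, 0)): offset=0, physical=[F,B,C,A,E,D,G,H], logical=[F,B,C,A,E,D,G,H]
After op 3 (swap(1, 2)): offset=0, physical=[F,C,B,A,E,D,G,H], logical=[F,C,B,A,E,D,G,H]
After op 4 (replace(5, 'e')): offset=0, physical=[F,C,B,A,E,e,G,H], logical=[F,C,B,A,E,e,G,H]
After op 5 (rotate(+3)): offset=3, physical=[F,C,B,A,E,e,G,H], logical=[A,E,e,G,H,F,C,B]
After op 6 (swap(6, 4)): offset=3, physical=[F,H,B,A,E,e,G,C], logical=[A,E,e,G,C,F,H,B]
After op 7 (rotate(+2)): offset=5, physical=[F,H,B,A,E,e,G,C], logical=[e,G,C,F,H,B,A,E]
After op 8 (rotate(+3)): offset=0, physical=[F,H,B,A,E,e,G,C], logical=[F,H,B,A,E,e,G,C]
After op 9 (replace(6, 'i')): offset=0, physical=[F,H,B,A,E,e,i,C], logical=[F,H,B,A,E,e,i,C]

Answer: F,H,B,A,E,e,i,C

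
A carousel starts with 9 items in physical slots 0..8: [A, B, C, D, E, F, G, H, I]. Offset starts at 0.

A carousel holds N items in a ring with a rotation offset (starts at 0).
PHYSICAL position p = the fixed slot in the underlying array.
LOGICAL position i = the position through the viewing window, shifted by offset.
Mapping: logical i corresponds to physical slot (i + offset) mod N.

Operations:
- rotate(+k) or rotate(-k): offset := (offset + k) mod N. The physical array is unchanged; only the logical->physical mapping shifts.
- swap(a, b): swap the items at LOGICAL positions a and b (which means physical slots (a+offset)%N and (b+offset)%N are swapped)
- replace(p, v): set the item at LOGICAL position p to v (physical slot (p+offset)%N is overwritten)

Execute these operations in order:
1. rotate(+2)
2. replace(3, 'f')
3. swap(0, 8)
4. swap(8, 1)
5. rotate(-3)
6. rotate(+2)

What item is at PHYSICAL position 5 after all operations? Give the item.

Answer: f

Derivation:
After op 1 (rotate(+2)): offset=2, physical=[A,B,C,D,E,F,G,H,I], logical=[C,D,E,F,G,H,I,A,B]
After op 2 (replace(3, 'f')): offset=2, physical=[A,B,C,D,E,f,G,H,I], logical=[C,D,E,f,G,H,I,A,B]
After op 3 (swap(0, 8)): offset=2, physical=[A,C,B,D,E,f,G,H,I], logical=[B,D,E,f,G,H,I,A,C]
After op 4 (swap(8, 1)): offset=2, physical=[A,D,B,C,E,f,G,H,I], logical=[B,C,E,f,G,H,I,A,D]
After op 5 (rotate(-3)): offset=8, physical=[A,D,B,C,E,f,G,H,I], logical=[I,A,D,B,C,E,f,G,H]
After op 6 (rotate(+2)): offset=1, physical=[A,D,B,C,E,f,G,H,I], logical=[D,B,C,E,f,G,H,I,A]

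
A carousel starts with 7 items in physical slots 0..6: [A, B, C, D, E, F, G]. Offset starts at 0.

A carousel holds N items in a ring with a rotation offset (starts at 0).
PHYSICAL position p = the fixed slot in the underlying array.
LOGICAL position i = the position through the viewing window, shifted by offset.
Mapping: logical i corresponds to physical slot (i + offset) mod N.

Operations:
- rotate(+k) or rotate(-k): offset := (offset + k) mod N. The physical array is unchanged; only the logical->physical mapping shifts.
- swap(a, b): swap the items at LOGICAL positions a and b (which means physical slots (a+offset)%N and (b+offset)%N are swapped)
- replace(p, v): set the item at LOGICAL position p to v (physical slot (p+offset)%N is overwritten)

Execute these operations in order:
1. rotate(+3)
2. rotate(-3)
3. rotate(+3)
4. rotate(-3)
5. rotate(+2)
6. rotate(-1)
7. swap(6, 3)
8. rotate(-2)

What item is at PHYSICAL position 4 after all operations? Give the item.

After op 1 (rotate(+3)): offset=3, physical=[A,B,C,D,E,F,G], logical=[D,E,F,G,A,B,C]
After op 2 (rotate(-3)): offset=0, physical=[A,B,C,D,E,F,G], logical=[A,B,C,D,E,F,G]
After op 3 (rotate(+3)): offset=3, physical=[A,B,C,D,E,F,G], logical=[D,E,F,G,A,B,C]
After op 4 (rotate(-3)): offset=0, physical=[A,B,C,D,E,F,G], logical=[A,B,C,D,E,F,G]
After op 5 (rotate(+2)): offset=2, physical=[A,B,C,D,E,F,G], logical=[C,D,E,F,G,A,B]
After op 6 (rotate(-1)): offset=1, physical=[A,B,C,D,E,F,G], logical=[B,C,D,E,F,G,A]
After op 7 (swap(6, 3)): offset=1, physical=[E,B,C,D,A,F,G], logical=[B,C,D,A,F,G,E]
After op 8 (rotate(-2)): offset=6, physical=[E,B,C,D,A,F,G], logical=[G,E,B,C,D,A,F]

Answer: A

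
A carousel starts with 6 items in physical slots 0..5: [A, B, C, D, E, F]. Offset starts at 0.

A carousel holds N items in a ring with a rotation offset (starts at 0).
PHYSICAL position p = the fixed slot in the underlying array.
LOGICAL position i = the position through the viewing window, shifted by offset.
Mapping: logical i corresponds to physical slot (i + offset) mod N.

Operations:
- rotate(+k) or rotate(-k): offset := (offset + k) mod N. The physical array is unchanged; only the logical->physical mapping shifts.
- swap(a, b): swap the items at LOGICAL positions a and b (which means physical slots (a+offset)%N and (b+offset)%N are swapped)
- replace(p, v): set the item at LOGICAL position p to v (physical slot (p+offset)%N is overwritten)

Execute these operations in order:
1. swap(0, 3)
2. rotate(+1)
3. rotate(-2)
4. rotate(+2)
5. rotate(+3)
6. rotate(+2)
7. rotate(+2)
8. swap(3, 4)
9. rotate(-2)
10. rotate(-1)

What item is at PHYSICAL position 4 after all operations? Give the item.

Answer: E

Derivation:
After op 1 (swap(0, 3)): offset=0, physical=[D,B,C,A,E,F], logical=[D,B,C,A,E,F]
After op 2 (rotate(+1)): offset=1, physical=[D,B,C,A,E,F], logical=[B,C,A,E,F,D]
After op 3 (rotate(-2)): offset=5, physical=[D,B,C,A,E,F], logical=[F,D,B,C,A,E]
After op 4 (rotate(+2)): offset=1, physical=[D,B,C,A,E,F], logical=[B,C,A,E,F,D]
After op 5 (rotate(+3)): offset=4, physical=[D,B,C,A,E,F], logical=[E,F,D,B,C,A]
After op 6 (rotate(+2)): offset=0, physical=[D,B,C,A,E,F], logical=[D,B,C,A,E,F]
After op 7 (rotate(+2)): offset=2, physical=[D,B,C,A,E,F], logical=[C,A,E,F,D,B]
After op 8 (swap(3, 4)): offset=2, physical=[F,B,C,A,E,D], logical=[C,A,E,D,F,B]
After op 9 (rotate(-2)): offset=0, physical=[F,B,C,A,E,D], logical=[F,B,C,A,E,D]
After op 10 (rotate(-1)): offset=5, physical=[F,B,C,A,E,D], logical=[D,F,B,C,A,E]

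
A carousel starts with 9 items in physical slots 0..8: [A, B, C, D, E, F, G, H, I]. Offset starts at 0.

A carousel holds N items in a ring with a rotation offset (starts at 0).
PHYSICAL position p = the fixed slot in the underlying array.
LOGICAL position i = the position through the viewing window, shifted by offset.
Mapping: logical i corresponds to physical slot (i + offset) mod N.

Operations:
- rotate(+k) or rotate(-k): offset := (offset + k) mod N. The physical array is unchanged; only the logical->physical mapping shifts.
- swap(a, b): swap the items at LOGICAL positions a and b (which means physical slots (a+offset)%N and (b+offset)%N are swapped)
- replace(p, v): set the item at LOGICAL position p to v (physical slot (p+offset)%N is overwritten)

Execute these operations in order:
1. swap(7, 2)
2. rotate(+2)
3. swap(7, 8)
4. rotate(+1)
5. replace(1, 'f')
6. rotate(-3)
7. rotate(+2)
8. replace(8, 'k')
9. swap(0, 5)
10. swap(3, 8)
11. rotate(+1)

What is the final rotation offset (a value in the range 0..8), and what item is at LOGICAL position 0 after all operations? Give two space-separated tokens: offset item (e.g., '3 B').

After op 1 (swap(7, 2)): offset=0, physical=[A,B,H,D,E,F,G,C,I], logical=[A,B,H,D,E,F,G,C,I]
After op 2 (rotate(+2)): offset=2, physical=[A,B,H,D,E,F,G,C,I], logical=[H,D,E,F,G,C,I,A,B]
After op 3 (swap(7, 8)): offset=2, physical=[B,A,H,D,E,F,G,C,I], logical=[H,D,E,F,G,C,I,B,A]
After op 4 (rotate(+1)): offset=3, physical=[B,A,H,D,E,F,G,C,I], logical=[D,E,F,G,C,I,B,A,H]
After op 5 (replace(1, 'f')): offset=3, physical=[B,A,H,D,f,F,G,C,I], logical=[D,f,F,G,C,I,B,A,H]
After op 6 (rotate(-3)): offset=0, physical=[B,A,H,D,f,F,G,C,I], logical=[B,A,H,D,f,F,G,C,I]
After op 7 (rotate(+2)): offset=2, physical=[B,A,H,D,f,F,G,C,I], logical=[H,D,f,F,G,C,I,B,A]
After op 8 (replace(8, 'k')): offset=2, physical=[B,k,H,D,f,F,G,C,I], logical=[H,D,f,F,G,C,I,B,k]
After op 9 (swap(0, 5)): offset=2, physical=[B,k,C,D,f,F,G,H,I], logical=[C,D,f,F,G,H,I,B,k]
After op 10 (swap(3, 8)): offset=2, physical=[B,F,C,D,f,k,G,H,I], logical=[C,D,f,k,G,H,I,B,F]
After op 11 (rotate(+1)): offset=3, physical=[B,F,C,D,f,k,G,H,I], logical=[D,f,k,G,H,I,B,F,C]

Answer: 3 D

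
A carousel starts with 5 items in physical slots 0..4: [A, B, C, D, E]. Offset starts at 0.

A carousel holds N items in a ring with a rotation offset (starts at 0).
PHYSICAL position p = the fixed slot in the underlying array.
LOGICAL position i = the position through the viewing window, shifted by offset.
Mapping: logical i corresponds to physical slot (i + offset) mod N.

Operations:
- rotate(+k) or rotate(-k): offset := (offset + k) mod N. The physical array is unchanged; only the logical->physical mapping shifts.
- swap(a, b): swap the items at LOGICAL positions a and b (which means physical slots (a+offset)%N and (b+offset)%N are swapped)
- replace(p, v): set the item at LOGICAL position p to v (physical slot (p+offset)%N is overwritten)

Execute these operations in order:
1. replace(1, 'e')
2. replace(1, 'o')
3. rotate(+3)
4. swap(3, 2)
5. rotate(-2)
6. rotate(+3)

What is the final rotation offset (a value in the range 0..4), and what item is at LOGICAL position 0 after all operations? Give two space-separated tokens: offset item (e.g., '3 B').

After op 1 (replace(1, 'e')): offset=0, physical=[A,e,C,D,E], logical=[A,e,C,D,E]
After op 2 (replace(1, 'o')): offset=0, physical=[A,o,C,D,E], logical=[A,o,C,D,E]
After op 3 (rotate(+3)): offset=3, physical=[A,o,C,D,E], logical=[D,E,A,o,C]
After op 4 (swap(3, 2)): offset=3, physical=[o,A,C,D,E], logical=[D,E,o,A,C]
After op 5 (rotate(-2)): offset=1, physical=[o,A,C,D,E], logical=[A,C,D,E,o]
After op 6 (rotate(+3)): offset=4, physical=[o,A,C,D,E], logical=[E,o,A,C,D]

Answer: 4 E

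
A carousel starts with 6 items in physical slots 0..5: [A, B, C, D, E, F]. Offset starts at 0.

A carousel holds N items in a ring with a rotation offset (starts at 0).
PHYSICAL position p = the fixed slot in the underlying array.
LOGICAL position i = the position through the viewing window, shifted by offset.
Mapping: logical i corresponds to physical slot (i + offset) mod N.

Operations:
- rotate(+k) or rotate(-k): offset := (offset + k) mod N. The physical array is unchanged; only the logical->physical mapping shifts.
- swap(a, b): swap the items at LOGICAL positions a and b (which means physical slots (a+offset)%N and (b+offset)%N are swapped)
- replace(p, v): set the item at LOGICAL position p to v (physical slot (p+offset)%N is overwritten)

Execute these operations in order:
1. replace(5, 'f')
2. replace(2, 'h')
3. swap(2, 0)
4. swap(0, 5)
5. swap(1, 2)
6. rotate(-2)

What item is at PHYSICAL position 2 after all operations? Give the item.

After op 1 (replace(5, 'f')): offset=0, physical=[A,B,C,D,E,f], logical=[A,B,C,D,E,f]
After op 2 (replace(2, 'h')): offset=0, physical=[A,B,h,D,E,f], logical=[A,B,h,D,E,f]
After op 3 (swap(2, 0)): offset=0, physical=[h,B,A,D,E,f], logical=[h,B,A,D,E,f]
After op 4 (swap(0, 5)): offset=0, physical=[f,B,A,D,E,h], logical=[f,B,A,D,E,h]
After op 5 (swap(1, 2)): offset=0, physical=[f,A,B,D,E,h], logical=[f,A,B,D,E,h]
After op 6 (rotate(-2)): offset=4, physical=[f,A,B,D,E,h], logical=[E,h,f,A,B,D]

Answer: B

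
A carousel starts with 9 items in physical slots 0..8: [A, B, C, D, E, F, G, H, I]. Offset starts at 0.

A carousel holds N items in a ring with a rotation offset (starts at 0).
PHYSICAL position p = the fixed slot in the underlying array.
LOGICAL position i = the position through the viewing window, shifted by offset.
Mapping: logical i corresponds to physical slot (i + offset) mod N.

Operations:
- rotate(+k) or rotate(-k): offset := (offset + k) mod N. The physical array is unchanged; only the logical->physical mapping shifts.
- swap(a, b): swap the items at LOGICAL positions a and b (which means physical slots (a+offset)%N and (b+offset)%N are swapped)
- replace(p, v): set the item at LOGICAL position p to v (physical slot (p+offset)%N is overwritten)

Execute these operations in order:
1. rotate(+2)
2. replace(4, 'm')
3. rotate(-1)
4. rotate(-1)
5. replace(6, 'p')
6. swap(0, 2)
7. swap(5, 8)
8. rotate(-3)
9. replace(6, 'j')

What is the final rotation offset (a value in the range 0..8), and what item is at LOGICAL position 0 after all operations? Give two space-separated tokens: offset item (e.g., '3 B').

Answer: 6 p

Derivation:
After op 1 (rotate(+2)): offset=2, physical=[A,B,C,D,E,F,G,H,I], logical=[C,D,E,F,G,H,I,A,B]
After op 2 (replace(4, 'm')): offset=2, physical=[A,B,C,D,E,F,m,H,I], logical=[C,D,E,F,m,H,I,A,B]
After op 3 (rotate(-1)): offset=1, physical=[A,B,C,D,E,F,m,H,I], logical=[B,C,D,E,F,m,H,I,A]
After op 4 (rotate(-1)): offset=0, physical=[A,B,C,D,E,F,m,H,I], logical=[A,B,C,D,E,F,m,H,I]
After op 5 (replace(6, 'p')): offset=0, physical=[A,B,C,D,E,F,p,H,I], logical=[A,B,C,D,E,F,p,H,I]
After op 6 (swap(0, 2)): offset=0, physical=[C,B,A,D,E,F,p,H,I], logical=[C,B,A,D,E,F,p,H,I]
After op 7 (swap(5, 8)): offset=0, physical=[C,B,A,D,E,I,p,H,F], logical=[C,B,A,D,E,I,p,H,F]
After op 8 (rotate(-3)): offset=6, physical=[C,B,A,D,E,I,p,H,F], logical=[p,H,F,C,B,A,D,E,I]
After op 9 (replace(6, 'j')): offset=6, physical=[C,B,A,j,E,I,p,H,F], logical=[p,H,F,C,B,A,j,E,I]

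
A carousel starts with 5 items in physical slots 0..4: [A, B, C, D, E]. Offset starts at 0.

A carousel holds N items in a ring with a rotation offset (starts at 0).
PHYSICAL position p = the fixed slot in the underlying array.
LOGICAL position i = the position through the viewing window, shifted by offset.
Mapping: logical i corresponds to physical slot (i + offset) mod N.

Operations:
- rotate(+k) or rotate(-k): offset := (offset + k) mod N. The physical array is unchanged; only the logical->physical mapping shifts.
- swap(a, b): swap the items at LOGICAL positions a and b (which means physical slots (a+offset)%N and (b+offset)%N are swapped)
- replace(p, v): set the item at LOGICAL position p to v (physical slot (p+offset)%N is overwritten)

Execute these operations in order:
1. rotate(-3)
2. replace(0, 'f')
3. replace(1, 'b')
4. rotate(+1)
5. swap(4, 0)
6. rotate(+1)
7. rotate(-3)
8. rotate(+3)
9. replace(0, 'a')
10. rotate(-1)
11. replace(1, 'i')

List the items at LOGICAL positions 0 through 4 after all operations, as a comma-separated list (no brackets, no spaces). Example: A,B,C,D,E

Answer: f,i,A,B,b

Derivation:
After op 1 (rotate(-3)): offset=2, physical=[A,B,C,D,E], logical=[C,D,E,A,B]
After op 2 (replace(0, 'f')): offset=2, physical=[A,B,f,D,E], logical=[f,D,E,A,B]
After op 3 (replace(1, 'b')): offset=2, physical=[A,B,f,b,E], logical=[f,b,E,A,B]
After op 4 (rotate(+1)): offset=3, physical=[A,B,f,b,E], logical=[b,E,A,B,f]
After op 5 (swap(4, 0)): offset=3, physical=[A,B,b,f,E], logical=[f,E,A,B,b]
After op 6 (rotate(+1)): offset=4, physical=[A,B,b,f,E], logical=[E,A,B,b,f]
After op 7 (rotate(-3)): offset=1, physical=[A,B,b,f,E], logical=[B,b,f,E,A]
After op 8 (rotate(+3)): offset=4, physical=[A,B,b,f,E], logical=[E,A,B,b,f]
After op 9 (replace(0, 'a')): offset=4, physical=[A,B,b,f,a], logical=[a,A,B,b,f]
After op 10 (rotate(-1)): offset=3, physical=[A,B,b,f,a], logical=[f,a,A,B,b]
After op 11 (replace(1, 'i')): offset=3, physical=[A,B,b,f,i], logical=[f,i,A,B,b]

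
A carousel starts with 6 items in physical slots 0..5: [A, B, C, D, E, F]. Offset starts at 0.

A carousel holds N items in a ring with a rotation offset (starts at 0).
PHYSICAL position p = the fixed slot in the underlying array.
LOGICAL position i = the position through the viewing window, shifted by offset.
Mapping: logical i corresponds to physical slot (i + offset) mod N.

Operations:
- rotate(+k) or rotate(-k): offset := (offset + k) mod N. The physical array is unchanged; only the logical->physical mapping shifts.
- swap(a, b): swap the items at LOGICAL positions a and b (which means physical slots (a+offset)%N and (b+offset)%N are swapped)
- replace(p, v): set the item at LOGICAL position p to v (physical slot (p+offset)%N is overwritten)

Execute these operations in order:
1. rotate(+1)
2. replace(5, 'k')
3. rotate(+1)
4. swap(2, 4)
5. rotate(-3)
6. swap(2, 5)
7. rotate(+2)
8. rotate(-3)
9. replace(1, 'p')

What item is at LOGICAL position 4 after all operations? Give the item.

After op 1 (rotate(+1)): offset=1, physical=[A,B,C,D,E,F], logical=[B,C,D,E,F,A]
After op 2 (replace(5, 'k')): offset=1, physical=[k,B,C,D,E,F], logical=[B,C,D,E,F,k]
After op 3 (rotate(+1)): offset=2, physical=[k,B,C,D,E,F], logical=[C,D,E,F,k,B]
After op 4 (swap(2, 4)): offset=2, physical=[E,B,C,D,k,F], logical=[C,D,k,F,E,B]
After op 5 (rotate(-3)): offset=5, physical=[E,B,C,D,k,F], logical=[F,E,B,C,D,k]
After op 6 (swap(2, 5)): offset=5, physical=[E,k,C,D,B,F], logical=[F,E,k,C,D,B]
After op 7 (rotate(+2)): offset=1, physical=[E,k,C,D,B,F], logical=[k,C,D,B,F,E]
After op 8 (rotate(-3)): offset=4, physical=[E,k,C,D,B,F], logical=[B,F,E,k,C,D]
After op 9 (replace(1, 'p')): offset=4, physical=[E,k,C,D,B,p], logical=[B,p,E,k,C,D]

Answer: C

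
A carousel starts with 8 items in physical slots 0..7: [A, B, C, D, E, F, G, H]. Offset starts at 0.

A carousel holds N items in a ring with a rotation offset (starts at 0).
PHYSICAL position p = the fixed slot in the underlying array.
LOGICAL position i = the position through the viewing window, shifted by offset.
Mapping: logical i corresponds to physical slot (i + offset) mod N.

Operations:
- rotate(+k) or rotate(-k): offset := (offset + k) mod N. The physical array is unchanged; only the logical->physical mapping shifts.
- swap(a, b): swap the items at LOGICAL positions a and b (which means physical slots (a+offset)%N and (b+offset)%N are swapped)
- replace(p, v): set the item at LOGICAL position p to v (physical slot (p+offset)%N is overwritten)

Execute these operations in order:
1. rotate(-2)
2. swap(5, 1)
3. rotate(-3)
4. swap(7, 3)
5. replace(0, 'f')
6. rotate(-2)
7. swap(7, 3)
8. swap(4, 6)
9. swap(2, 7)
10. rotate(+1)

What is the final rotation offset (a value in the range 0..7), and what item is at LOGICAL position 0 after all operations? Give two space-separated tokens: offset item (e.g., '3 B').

Answer: 2 G

Derivation:
After op 1 (rotate(-2)): offset=6, physical=[A,B,C,D,E,F,G,H], logical=[G,H,A,B,C,D,E,F]
After op 2 (swap(5, 1)): offset=6, physical=[A,B,C,H,E,F,G,D], logical=[G,D,A,B,C,H,E,F]
After op 3 (rotate(-3)): offset=3, physical=[A,B,C,H,E,F,G,D], logical=[H,E,F,G,D,A,B,C]
After op 4 (swap(7, 3)): offset=3, physical=[A,B,G,H,E,F,C,D], logical=[H,E,F,C,D,A,B,G]
After op 5 (replace(0, 'f')): offset=3, physical=[A,B,G,f,E,F,C,D], logical=[f,E,F,C,D,A,B,G]
After op 6 (rotate(-2)): offset=1, physical=[A,B,G,f,E,F,C,D], logical=[B,G,f,E,F,C,D,A]
After op 7 (swap(7, 3)): offset=1, physical=[E,B,G,f,A,F,C,D], logical=[B,G,f,A,F,C,D,E]
After op 8 (swap(4, 6)): offset=1, physical=[E,B,G,f,A,D,C,F], logical=[B,G,f,A,D,C,F,E]
After op 9 (swap(2, 7)): offset=1, physical=[f,B,G,E,A,D,C,F], logical=[B,G,E,A,D,C,F,f]
After op 10 (rotate(+1)): offset=2, physical=[f,B,G,E,A,D,C,F], logical=[G,E,A,D,C,F,f,B]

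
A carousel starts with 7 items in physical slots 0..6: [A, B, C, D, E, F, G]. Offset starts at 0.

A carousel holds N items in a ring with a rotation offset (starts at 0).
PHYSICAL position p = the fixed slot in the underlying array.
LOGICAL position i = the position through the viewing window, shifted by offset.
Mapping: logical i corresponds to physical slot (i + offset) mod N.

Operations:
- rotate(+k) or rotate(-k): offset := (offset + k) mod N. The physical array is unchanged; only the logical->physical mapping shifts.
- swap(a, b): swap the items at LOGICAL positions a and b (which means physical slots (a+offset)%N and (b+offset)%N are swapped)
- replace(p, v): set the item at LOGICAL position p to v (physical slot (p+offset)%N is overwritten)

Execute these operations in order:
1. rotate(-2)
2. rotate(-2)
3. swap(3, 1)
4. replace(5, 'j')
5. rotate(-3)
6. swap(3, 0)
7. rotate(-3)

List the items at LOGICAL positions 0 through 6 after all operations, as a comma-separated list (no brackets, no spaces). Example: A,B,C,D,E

Answer: G,F,E,D,j,C,A

Derivation:
After op 1 (rotate(-2)): offset=5, physical=[A,B,C,D,E,F,G], logical=[F,G,A,B,C,D,E]
After op 2 (rotate(-2)): offset=3, physical=[A,B,C,D,E,F,G], logical=[D,E,F,G,A,B,C]
After op 3 (swap(3, 1)): offset=3, physical=[A,B,C,D,G,F,E], logical=[D,G,F,E,A,B,C]
After op 4 (replace(5, 'j')): offset=3, physical=[A,j,C,D,G,F,E], logical=[D,G,F,E,A,j,C]
After op 5 (rotate(-3)): offset=0, physical=[A,j,C,D,G,F,E], logical=[A,j,C,D,G,F,E]
After op 6 (swap(3, 0)): offset=0, physical=[D,j,C,A,G,F,E], logical=[D,j,C,A,G,F,E]
After op 7 (rotate(-3)): offset=4, physical=[D,j,C,A,G,F,E], logical=[G,F,E,D,j,C,A]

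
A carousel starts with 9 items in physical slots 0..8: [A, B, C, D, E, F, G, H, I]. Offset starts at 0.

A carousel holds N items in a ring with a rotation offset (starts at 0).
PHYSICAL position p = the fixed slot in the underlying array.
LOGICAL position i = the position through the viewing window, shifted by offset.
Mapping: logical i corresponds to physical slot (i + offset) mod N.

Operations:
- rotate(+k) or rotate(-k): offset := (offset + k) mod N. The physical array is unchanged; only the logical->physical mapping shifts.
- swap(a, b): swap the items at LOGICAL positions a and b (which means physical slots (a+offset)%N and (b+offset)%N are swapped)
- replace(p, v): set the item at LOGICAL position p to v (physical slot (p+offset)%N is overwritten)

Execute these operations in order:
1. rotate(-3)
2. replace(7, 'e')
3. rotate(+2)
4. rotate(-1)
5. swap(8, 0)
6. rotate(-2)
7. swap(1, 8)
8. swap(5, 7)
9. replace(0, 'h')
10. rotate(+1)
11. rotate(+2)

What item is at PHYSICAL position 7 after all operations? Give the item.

After op 1 (rotate(-3)): offset=6, physical=[A,B,C,D,E,F,G,H,I], logical=[G,H,I,A,B,C,D,E,F]
After op 2 (replace(7, 'e')): offset=6, physical=[A,B,C,D,e,F,G,H,I], logical=[G,H,I,A,B,C,D,e,F]
After op 3 (rotate(+2)): offset=8, physical=[A,B,C,D,e,F,G,H,I], logical=[I,A,B,C,D,e,F,G,H]
After op 4 (rotate(-1)): offset=7, physical=[A,B,C,D,e,F,G,H,I], logical=[H,I,A,B,C,D,e,F,G]
After op 5 (swap(8, 0)): offset=7, physical=[A,B,C,D,e,F,H,G,I], logical=[G,I,A,B,C,D,e,F,H]
After op 6 (rotate(-2)): offset=5, physical=[A,B,C,D,e,F,H,G,I], logical=[F,H,G,I,A,B,C,D,e]
After op 7 (swap(1, 8)): offset=5, physical=[A,B,C,D,H,F,e,G,I], logical=[F,e,G,I,A,B,C,D,H]
After op 8 (swap(5, 7)): offset=5, physical=[A,D,C,B,H,F,e,G,I], logical=[F,e,G,I,A,D,C,B,H]
After op 9 (replace(0, 'h')): offset=5, physical=[A,D,C,B,H,h,e,G,I], logical=[h,e,G,I,A,D,C,B,H]
After op 10 (rotate(+1)): offset=6, physical=[A,D,C,B,H,h,e,G,I], logical=[e,G,I,A,D,C,B,H,h]
After op 11 (rotate(+2)): offset=8, physical=[A,D,C,B,H,h,e,G,I], logical=[I,A,D,C,B,H,h,e,G]

Answer: G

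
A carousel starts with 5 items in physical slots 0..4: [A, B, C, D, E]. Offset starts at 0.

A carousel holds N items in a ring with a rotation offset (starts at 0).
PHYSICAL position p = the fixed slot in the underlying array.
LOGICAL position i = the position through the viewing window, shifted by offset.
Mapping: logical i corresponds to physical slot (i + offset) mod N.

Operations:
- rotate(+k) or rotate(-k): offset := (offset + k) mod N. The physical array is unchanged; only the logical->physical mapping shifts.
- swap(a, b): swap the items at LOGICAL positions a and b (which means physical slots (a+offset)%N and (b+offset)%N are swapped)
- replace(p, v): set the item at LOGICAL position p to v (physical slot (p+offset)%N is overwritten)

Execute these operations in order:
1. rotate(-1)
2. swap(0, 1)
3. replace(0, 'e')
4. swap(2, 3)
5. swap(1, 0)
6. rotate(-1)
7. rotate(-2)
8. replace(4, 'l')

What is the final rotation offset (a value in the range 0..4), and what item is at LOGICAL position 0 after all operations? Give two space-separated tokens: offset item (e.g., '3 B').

After op 1 (rotate(-1)): offset=4, physical=[A,B,C,D,E], logical=[E,A,B,C,D]
After op 2 (swap(0, 1)): offset=4, physical=[E,B,C,D,A], logical=[A,E,B,C,D]
After op 3 (replace(0, 'e')): offset=4, physical=[E,B,C,D,e], logical=[e,E,B,C,D]
After op 4 (swap(2, 3)): offset=4, physical=[E,C,B,D,e], logical=[e,E,C,B,D]
After op 5 (swap(1, 0)): offset=4, physical=[e,C,B,D,E], logical=[E,e,C,B,D]
After op 6 (rotate(-1)): offset=3, physical=[e,C,B,D,E], logical=[D,E,e,C,B]
After op 7 (rotate(-2)): offset=1, physical=[e,C,B,D,E], logical=[C,B,D,E,e]
After op 8 (replace(4, 'l')): offset=1, physical=[l,C,B,D,E], logical=[C,B,D,E,l]

Answer: 1 C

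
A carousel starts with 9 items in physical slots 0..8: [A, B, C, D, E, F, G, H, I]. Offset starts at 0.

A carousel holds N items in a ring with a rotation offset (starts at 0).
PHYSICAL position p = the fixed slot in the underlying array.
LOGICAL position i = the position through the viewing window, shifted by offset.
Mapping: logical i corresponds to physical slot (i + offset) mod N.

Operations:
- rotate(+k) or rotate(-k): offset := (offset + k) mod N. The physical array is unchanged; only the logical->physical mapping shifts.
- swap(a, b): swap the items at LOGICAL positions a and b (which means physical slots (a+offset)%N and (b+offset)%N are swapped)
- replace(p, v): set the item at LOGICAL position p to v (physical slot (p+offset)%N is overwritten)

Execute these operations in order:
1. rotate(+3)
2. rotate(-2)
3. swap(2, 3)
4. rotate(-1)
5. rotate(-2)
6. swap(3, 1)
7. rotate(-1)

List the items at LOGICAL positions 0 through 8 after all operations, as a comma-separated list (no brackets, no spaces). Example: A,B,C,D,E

Answer: G,H,B,A,I,C,E,D,F

Derivation:
After op 1 (rotate(+3)): offset=3, physical=[A,B,C,D,E,F,G,H,I], logical=[D,E,F,G,H,I,A,B,C]
After op 2 (rotate(-2)): offset=1, physical=[A,B,C,D,E,F,G,H,I], logical=[B,C,D,E,F,G,H,I,A]
After op 3 (swap(2, 3)): offset=1, physical=[A,B,C,E,D,F,G,H,I], logical=[B,C,E,D,F,G,H,I,A]
After op 4 (rotate(-1)): offset=0, physical=[A,B,C,E,D,F,G,H,I], logical=[A,B,C,E,D,F,G,H,I]
After op 5 (rotate(-2)): offset=7, physical=[A,B,C,E,D,F,G,H,I], logical=[H,I,A,B,C,E,D,F,G]
After op 6 (swap(3, 1)): offset=7, physical=[A,I,C,E,D,F,G,H,B], logical=[H,B,A,I,C,E,D,F,G]
After op 7 (rotate(-1)): offset=6, physical=[A,I,C,E,D,F,G,H,B], logical=[G,H,B,A,I,C,E,D,F]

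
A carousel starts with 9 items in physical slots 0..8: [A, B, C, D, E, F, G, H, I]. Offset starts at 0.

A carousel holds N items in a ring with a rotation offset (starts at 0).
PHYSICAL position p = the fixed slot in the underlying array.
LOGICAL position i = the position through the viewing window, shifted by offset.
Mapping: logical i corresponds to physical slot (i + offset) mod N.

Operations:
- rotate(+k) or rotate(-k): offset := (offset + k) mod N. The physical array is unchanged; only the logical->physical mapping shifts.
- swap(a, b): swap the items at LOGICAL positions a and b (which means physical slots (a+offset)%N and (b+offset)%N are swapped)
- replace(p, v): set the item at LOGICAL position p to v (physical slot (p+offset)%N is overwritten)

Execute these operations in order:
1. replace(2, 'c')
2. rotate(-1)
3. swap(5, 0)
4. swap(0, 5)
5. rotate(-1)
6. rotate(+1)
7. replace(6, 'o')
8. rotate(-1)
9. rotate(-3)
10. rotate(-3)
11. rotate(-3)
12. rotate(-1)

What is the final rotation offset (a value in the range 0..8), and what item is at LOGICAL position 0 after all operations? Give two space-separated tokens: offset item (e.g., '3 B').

After op 1 (replace(2, 'c')): offset=0, physical=[A,B,c,D,E,F,G,H,I], logical=[A,B,c,D,E,F,G,H,I]
After op 2 (rotate(-1)): offset=8, physical=[A,B,c,D,E,F,G,H,I], logical=[I,A,B,c,D,E,F,G,H]
After op 3 (swap(5, 0)): offset=8, physical=[A,B,c,D,I,F,G,H,E], logical=[E,A,B,c,D,I,F,G,H]
After op 4 (swap(0, 5)): offset=8, physical=[A,B,c,D,E,F,G,H,I], logical=[I,A,B,c,D,E,F,G,H]
After op 5 (rotate(-1)): offset=7, physical=[A,B,c,D,E,F,G,H,I], logical=[H,I,A,B,c,D,E,F,G]
After op 6 (rotate(+1)): offset=8, physical=[A,B,c,D,E,F,G,H,I], logical=[I,A,B,c,D,E,F,G,H]
After op 7 (replace(6, 'o')): offset=8, physical=[A,B,c,D,E,o,G,H,I], logical=[I,A,B,c,D,E,o,G,H]
After op 8 (rotate(-1)): offset=7, physical=[A,B,c,D,E,o,G,H,I], logical=[H,I,A,B,c,D,E,o,G]
After op 9 (rotate(-3)): offset=4, physical=[A,B,c,D,E,o,G,H,I], logical=[E,o,G,H,I,A,B,c,D]
After op 10 (rotate(-3)): offset=1, physical=[A,B,c,D,E,o,G,H,I], logical=[B,c,D,E,o,G,H,I,A]
After op 11 (rotate(-3)): offset=7, physical=[A,B,c,D,E,o,G,H,I], logical=[H,I,A,B,c,D,E,o,G]
After op 12 (rotate(-1)): offset=6, physical=[A,B,c,D,E,o,G,H,I], logical=[G,H,I,A,B,c,D,E,o]

Answer: 6 G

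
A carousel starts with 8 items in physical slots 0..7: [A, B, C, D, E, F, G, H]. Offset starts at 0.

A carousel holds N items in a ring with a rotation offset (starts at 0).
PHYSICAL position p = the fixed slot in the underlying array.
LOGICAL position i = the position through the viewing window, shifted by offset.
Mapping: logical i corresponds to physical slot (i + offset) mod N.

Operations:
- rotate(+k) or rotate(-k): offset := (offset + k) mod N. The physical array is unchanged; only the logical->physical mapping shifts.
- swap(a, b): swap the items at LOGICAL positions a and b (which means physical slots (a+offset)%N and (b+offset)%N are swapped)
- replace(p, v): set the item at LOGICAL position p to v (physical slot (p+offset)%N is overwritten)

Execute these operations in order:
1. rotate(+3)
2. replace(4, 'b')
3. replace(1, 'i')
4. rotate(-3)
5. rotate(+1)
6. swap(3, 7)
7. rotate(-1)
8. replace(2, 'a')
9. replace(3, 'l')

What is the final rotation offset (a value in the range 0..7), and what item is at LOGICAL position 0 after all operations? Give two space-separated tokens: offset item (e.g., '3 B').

After op 1 (rotate(+3)): offset=3, physical=[A,B,C,D,E,F,G,H], logical=[D,E,F,G,H,A,B,C]
After op 2 (replace(4, 'b')): offset=3, physical=[A,B,C,D,E,F,G,b], logical=[D,E,F,G,b,A,B,C]
After op 3 (replace(1, 'i')): offset=3, physical=[A,B,C,D,i,F,G,b], logical=[D,i,F,G,b,A,B,C]
After op 4 (rotate(-3)): offset=0, physical=[A,B,C,D,i,F,G,b], logical=[A,B,C,D,i,F,G,b]
After op 5 (rotate(+1)): offset=1, physical=[A,B,C,D,i,F,G,b], logical=[B,C,D,i,F,G,b,A]
After op 6 (swap(3, 7)): offset=1, physical=[i,B,C,D,A,F,G,b], logical=[B,C,D,A,F,G,b,i]
After op 7 (rotate(-1)): offset=0, physical=[i,B,C,D,A,F,G,b], logical=[i,B,C,D,A,F,G,b]
After op 8 (replace(2, 'a')): offset=0, physical=[i,B,a,D,A,F,G,b], logical=[i,B,a,D,A,F,G,b]
After op 9 (replace(3, 'l')): offset=0, physical=[i,B,a,l,A,F,G,b], logical=[i,B,a,l,A,F,G,b]

Answer: 0 i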